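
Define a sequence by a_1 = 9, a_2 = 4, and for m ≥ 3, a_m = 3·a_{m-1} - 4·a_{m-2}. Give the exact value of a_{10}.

3688

a_3 = -24; a_4 = -88; a_5 = -168; a_6 = -152; a_7 = 216; a_8 = 1256; a_9 = 2904; a_{10} = 3688.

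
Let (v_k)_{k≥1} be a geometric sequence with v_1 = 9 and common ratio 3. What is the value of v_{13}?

4782969

v_k = 9·3^(k-1).
v_{13} = 9·3^12 = 4782969.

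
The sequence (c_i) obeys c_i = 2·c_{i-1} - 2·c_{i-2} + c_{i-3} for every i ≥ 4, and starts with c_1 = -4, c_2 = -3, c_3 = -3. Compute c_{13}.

-4

Iterate the recurrence:
c_4 = -4, c_5 = -5, c_6 = -5, c_7 = -4, c_8 = -3, c_9 = -3, c_{10} = -4, c_{11} = -5, c_{12} = -5, c_{13} = -4.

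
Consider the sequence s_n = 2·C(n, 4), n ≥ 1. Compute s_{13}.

1430

C(13, 4) = 715, so s_{13} = 1430.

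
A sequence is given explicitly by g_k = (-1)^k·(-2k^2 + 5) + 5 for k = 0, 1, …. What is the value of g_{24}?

-1142

(-1)^24 = 1; -2k^2 + 5 at k=24 is -1147; so g_{24} = -1142.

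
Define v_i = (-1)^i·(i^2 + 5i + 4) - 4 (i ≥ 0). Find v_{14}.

266

(-1)^14 = 1; i^2 + 5i + 4 at i=14 is 270; so v_{14} = 266.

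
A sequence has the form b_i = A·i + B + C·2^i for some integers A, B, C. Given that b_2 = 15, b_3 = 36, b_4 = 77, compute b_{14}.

Write the equations: 2A + B + 4C = 15; 3A + B + 8C = 36; 4A + B + 16C = 77.
Subtracting the first from the second: A + 4C = 21.
Subtracting the second from the third: A + 8C = 41.
Solving: C = 5, A = 1, then B = -7.
Therefore b_{14} = 14 + (-7) + 5·16384 = 81927.

81927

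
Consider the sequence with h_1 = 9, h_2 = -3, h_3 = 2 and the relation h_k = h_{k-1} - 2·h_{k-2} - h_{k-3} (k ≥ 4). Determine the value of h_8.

9

Step forward from the initial values:
h_4 = -1, h_5 = -2, h_6 = -2, h_7 = 3, h_8 = 9.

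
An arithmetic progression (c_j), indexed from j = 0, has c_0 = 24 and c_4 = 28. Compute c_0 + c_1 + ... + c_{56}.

Common difference d = (28 - 24) / (4 - 0) = 1.
c_j = 24 + (j - 0)·1.
c_{56} = 80; S = 57·(24 + 80)/2 = 2964.

2964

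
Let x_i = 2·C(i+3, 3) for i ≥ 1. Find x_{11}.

C(14, 3) = 364, so x_{11} = 728.

728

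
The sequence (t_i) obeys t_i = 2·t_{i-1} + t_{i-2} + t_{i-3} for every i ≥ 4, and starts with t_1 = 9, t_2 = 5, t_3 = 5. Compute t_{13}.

Applying the relation repeatedly:
t_4 = 24;  t_5 = 58;  t_6 = 145;  t_7 = 372;  t_8 = 947;  t_9 = 2411;  t_{10} = 6141;  t_{11} = 15640;  t_{12} = 39832;  t_{13} = 101445.

101445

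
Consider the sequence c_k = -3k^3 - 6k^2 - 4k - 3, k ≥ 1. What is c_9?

c_9 = -3·9^3 - 6·9^2 - 4·9 - 3 = -2712.

-2712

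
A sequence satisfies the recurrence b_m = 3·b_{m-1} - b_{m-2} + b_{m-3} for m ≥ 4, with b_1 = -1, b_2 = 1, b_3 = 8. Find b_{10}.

Applying the relation repeatedly:
b_4 = 22  b_5 = 59  b_6 = 163  b_7 = 452  b_8 = 1252  b_9 = 3467  b_{10} = 9601.

9601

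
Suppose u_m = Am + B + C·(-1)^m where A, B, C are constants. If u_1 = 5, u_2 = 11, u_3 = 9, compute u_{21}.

The three given values yield: A + B - C = 5; 2A + B + C = 11; 3A + B - C = 9.
Subtracting the first from the second: A + 2C = 6.
Subtracting the second from the third: A - 2C = -2.
Solving: C = 2, A = 2, then B = 5.
Therefore u_{21} = 42 + 5 + 2·(-1) = 45.

45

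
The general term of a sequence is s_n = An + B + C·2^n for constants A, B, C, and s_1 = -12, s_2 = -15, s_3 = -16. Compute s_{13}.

Plug in n = 1, 2, 3: A + B + 2C = -12; 2A + B + 4C = -15; 3A + B + 8C = -16.
Subtracting the first from the second: A + 2C = -3.
Subtracting the second from the third: A + 4C = -1.
Solving: C = 1, A = -5, then B = -9.
Hence s_{13} = -5·13 + (-9) + 1·8192 = 8118.

8118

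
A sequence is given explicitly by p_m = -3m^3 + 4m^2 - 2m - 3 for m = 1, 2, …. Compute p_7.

-850

p_7 = -3·7^3 + 4·7^2 - 2·7 - 3 = -850.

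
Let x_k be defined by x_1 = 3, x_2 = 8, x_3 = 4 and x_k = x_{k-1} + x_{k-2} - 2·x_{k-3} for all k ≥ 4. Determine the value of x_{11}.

10

Compute successive terms:
x_4 = 6; x_5 = -6; x_6 = -8; x_7 = -26; x_8 = -22; x_9 = -32; x_{10} = -2; x_{11} = 10.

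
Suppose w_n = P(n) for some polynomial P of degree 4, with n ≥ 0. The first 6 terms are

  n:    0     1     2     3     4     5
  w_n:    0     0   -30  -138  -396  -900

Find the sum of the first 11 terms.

-31878

1st diffs: 0, -30, -108, -258, -504.
2nd diffs: -30, -78, -150, -246.
3rd diffs: -48, -72, -96.
4th diffs: -24, -24 (constant).
Newton forward-difference form: w_n = (-30)·C(n,2) + (-48)·C(n,3) + (-24)·C(n,4).
Continuing: …, -1770, -3150, -5208, -8136, …, w_{10} = -12150.
Summing n = 0..10 (11 terms) gives -31878.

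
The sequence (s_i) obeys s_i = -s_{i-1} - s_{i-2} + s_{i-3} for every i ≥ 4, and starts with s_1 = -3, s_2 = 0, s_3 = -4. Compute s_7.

s_4 = 1, s_5 = 3, s_6 = -8, s_7 = 6.

6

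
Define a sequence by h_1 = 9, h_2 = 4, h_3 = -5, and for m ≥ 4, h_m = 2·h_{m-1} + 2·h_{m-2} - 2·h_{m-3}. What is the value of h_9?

Compute successive terms:
h_4 = -20;  h_5 = -58;  h_6 = -146;  h_7 = -368;  h_8 = -912;  h_9 = -2268.

-2268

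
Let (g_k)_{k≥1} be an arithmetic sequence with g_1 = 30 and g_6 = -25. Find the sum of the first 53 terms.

Common difference d = (-25 - 30) / (6 - 1) = -11.
g_k = 30 + (k - 1)·(-11).
g_{53} = -542; S = 53·(30 + (-542))/2 = -13568.

-13568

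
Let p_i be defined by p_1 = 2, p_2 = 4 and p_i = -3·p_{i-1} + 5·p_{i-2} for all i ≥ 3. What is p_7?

p_3 = -2; p_4 = 26; p_5 = -88; p_6 = 394; p_7 = -1622.

-1622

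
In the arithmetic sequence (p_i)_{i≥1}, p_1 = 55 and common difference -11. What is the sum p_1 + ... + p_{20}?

-990

p_i = 55 + (i - 1)·(-11).
p_{20} = -154; S = 20·(55 + (-154))/2 = -990.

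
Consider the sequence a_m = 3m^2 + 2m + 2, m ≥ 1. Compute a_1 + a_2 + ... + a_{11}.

1672

Over m = 1..11: Σm = 66, Σm² = 506.
Total = (3)·506 + (2)·66 + (2)·11 = 1672.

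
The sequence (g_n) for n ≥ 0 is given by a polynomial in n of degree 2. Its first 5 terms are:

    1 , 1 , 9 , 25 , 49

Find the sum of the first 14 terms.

2926

1st diffs: 0, 8, 16, 24.
2nd diffs: 8, 8, 8 (constant).
So g_n = 4n^2 - 4n + 1.
Continuing: …, 81, 121, 169, 225, …, g_{13} = 625.
Summing n = 0..13 (14 terms) gives 2926.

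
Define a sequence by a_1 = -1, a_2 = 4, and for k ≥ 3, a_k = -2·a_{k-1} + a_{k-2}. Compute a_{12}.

25342

Applying the relation repeatedly:
a_3 = -9, a_4 = 22, a_5 = -53, a_6 = 128, a_7 = -309, a_8 = 746, a_9 = -1801, a_{10} = 4348, a_{11} = -10497, a_{12} = 25342.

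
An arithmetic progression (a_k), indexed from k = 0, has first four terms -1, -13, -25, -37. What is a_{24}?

Common difference d = -12.
a_k = -1 + (k - 0)·(-12).
a_{24} = -1 + 24·(-12) = -289.

-289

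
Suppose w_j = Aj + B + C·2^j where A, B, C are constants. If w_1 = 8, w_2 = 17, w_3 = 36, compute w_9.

At j = 1, 2, 3: A + B + 2C = 8; 2A + B + 4C = 17; 3A + B + 8C = 36.
Subtracting the first from the second: A + 2C = 9.
Subtracting the second from the third: A + 4C = 19.
Solving: C = 5, A = -1, then B = -1.
Therefore w_9 = -9 + (-1) + 5·512 = 2550.

2550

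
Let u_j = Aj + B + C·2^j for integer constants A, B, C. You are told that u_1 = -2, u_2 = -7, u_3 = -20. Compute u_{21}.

-8388542

Write the equations: A + B + 2C = -2; 2A + B + 4C = -7; 3A + B + 8C = -20.
Subtracting the first from the second: A + 2C = -5.
Subtracting the second from the third: A + 4C = -13.
Solving: C = -4, A = 3, then B = 3.
So u_j = 3·j + 3 + (-4)·2^j; at j=21 this is -8388542.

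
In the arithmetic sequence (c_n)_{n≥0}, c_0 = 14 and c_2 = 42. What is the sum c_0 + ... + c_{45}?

Common difference d = (42 - 14) / (2 - 0) = 14.
c_n = 14 + (n - 0)·14.
c_{45} = 644; S = 46·(14 + 644)/2 = 15134.

15134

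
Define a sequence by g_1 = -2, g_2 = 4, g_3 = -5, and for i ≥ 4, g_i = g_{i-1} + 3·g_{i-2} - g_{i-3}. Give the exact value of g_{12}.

633

Applying the relation repeatedly:
g_4 = 9; g_5 = -10; g_6 = 22; g_7 = -17; g_8 = 59; g_9 = -14; g_{10} = 180; g_{11} = 79; g_{12} = 633.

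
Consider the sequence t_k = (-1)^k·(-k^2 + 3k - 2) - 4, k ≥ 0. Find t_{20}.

-346

(-1)^20 = 1; -k^2 + 3k - 2 at k=20 is -342; so t_{20} = -346.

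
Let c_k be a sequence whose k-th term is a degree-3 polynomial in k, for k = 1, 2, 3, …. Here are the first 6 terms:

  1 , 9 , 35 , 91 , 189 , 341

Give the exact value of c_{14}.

1st diffs: 8, 26, 56, 98, 152.
2nd diffs: 18, 30, 42, 54.
3rd diffs: 12, 12, 12 (constant).
Newton forward-difference form: c_k = 1 + 8·C(k-1,1) + 18·C(k-1,2) + 12·C(k-1,3).
At k = 14: k-1 = 13, so c_{14} = 1 + 104 + 1404 + 3432 = 4941.

4941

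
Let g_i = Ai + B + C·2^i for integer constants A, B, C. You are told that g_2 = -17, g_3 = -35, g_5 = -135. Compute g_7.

The three given values yield: 2A + B + 4C = -17; 3A + B + 8C = -35; 5A + B + 32C = -135.
Subtracting the first from the second: A + 4C = -18.
Subtracting the second from the third: 2A + 24C = -100.
Solving: C = -4, A = -2, then B = 3.
Therefore g_7 = -14 + 3 + (-4)·128 = -523.

-523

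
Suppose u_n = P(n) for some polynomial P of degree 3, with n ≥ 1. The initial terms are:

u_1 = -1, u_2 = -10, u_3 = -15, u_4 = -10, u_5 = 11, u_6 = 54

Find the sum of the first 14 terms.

1st diffs: -9, -5, 5, 21, 43.
2nd diffs: 4, 10, 16, 22.
3rd diffs: 6, 6, 6 (constant).
Newton forward-difference form: u_n = -1 + (-9)·C(n-1,1) + 4·C(n-1,2) + 6·C(n-1,3).
Continuing: …, 125, 230, 375, 566, …, u_{14} = 1910.
Summing n = 1..14 (14 terms) gives 6629.

6629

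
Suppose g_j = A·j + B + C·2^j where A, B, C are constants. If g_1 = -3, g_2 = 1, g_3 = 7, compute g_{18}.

262173

Plug in j = 1, 2, 3: A + B + 2C = -3; 2A + B + 4C = 1; 3A + B + 8C = 7.
Subtracting the first from the second: A + 2C = 4.
Subtracting the second from the third: A + 4C = 6.
Solving: C = 1, A = 2, then B = -7.
Hence g_{18} = 2·18 + (-7) + 1·262144 = 262173.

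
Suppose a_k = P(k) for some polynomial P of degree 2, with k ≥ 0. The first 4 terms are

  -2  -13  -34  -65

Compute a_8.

-370

1st diffs: -11, -21, -31.
2nd diffs: -10, -10 (constant).
So a_k = -5k^2 - 6k - 2.
Evaluating at k = 8 gives a_8 = -370.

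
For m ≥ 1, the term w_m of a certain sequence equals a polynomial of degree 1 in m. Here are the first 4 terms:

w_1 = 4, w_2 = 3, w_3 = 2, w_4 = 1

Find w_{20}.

1st diffs: -1, -1, -1 (constant).
So w_m = -m + 5.
Evaluating at m = 20 gives w_{20} = -15.

-15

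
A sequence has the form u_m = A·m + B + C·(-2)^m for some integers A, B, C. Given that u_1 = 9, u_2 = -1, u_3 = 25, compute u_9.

At m = 1, 2, 3: A + B - 2C = 9; 2A + B + 4C = -1; 3A + B - 8C = 25.
Subtracting the first from the second: A + 6C = -10.
Subtracting the second from the third: A - 12C = 26.
Solving: C = -2, A = 2, then B = 3.
Therefore u_9 = 18 + 3 + (-2)·(-512) = 1045.

1045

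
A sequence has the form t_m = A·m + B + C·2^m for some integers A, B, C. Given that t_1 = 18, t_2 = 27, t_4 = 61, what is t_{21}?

The three given values yield: A + B + 2C = 18; 2A + B + 4C = 27; 4A + B + 16C = 61.
Subtracting the first from the second: A + 2C = 9.
Subtracting the second from the third: 2A + 12C = 34.
Solving: C = 2, A = 5, then B = 9.
Hence t_{21} = 5·21 + 9 + 2·2097152 = 4194418.

4194418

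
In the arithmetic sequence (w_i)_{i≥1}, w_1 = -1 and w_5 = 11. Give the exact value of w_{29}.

83

Common difference d = (11 - (-1)) / (5 - 1) = 3.
w_i = -1 + (i - 1)·3.
w_{29} = -1 + 28·3 = 83.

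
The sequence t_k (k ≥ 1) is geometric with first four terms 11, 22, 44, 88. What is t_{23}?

46137344

Common ratio r = 2.
t_k = 11·2^(k-1).
t_{23} = 11·2^22 = 46137344.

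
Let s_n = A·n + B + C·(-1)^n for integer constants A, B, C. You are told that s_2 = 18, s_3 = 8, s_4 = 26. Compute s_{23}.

88

At n = 2, 3, 4: 2A + B + C = 18; 3A + B - C = 8; 4A + B + C = 26.
Subtracting the first from the second: A - 2C = -10.
Subtracting the second from the third: A + 2C = 18.
Solving: C = 7, A = 4, then B = 3.
Hence s_{23} = 4·23 + 3 + 7·(-1) = 88.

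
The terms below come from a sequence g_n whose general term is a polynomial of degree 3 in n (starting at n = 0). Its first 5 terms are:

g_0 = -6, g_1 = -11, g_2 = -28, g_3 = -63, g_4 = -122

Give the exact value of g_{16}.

1st diffs: -5, -17, -35, -59.
2nd diffs: -12, -18, -24.
3rd diffs: -6, -6 (constant).
Newton forward-difference form: g_n = -6 + (-5)·C(n,1) + (-12)·C(n,2) + (-6)·C(n,3).
At n = 16: n = 16, so g_{16} = -6 - 80 - 1440 - 3360 = -4886.

-4886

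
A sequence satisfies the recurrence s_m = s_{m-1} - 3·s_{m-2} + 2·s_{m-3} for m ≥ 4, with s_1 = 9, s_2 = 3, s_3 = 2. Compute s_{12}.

Iterate the recurrence:
s_4 = 11, s_5 = 11, s_6 = -18, s_7 = -29, s_8 = 47, s_9 = 98, s_{10} = -101, s_{11} = -301, s_{12} = 198.

198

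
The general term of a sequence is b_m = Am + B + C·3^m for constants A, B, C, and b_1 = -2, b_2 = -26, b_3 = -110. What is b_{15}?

At m = 1, 2, 3: A + B + 3C = -2; 2A + B + 9C = -26; 3A + B + 27C = -110.
Subtracting the first from the second: A + 6C = -24.
Subtracting the second from the third: A + 18C = -84.
Solving: C = -5, A = 6, then B = 7.
So b_m = 6·m + 7 + (-5)·3^m; at m=15 this is -71744438.

-71744438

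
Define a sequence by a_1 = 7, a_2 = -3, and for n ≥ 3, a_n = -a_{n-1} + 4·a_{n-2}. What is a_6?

-339

Applying the relation repeatedly:
a_3 = 31;  a_4 = -43;  a_5 = 167;  a_6 = -339.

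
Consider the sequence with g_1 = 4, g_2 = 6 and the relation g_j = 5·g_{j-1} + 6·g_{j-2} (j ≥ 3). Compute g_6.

Iterate the recurrence:
g_3 = 54; g_4 = 306; g_5 = 1854; g_6 = 11106.
(Characteristic roots are 6 and -1.)

11106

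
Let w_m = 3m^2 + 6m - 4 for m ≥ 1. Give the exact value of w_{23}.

1721

w_{23} = 3·23^2 + 6·23 - 4 = 1721.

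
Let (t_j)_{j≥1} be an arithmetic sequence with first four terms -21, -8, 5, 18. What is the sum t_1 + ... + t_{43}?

10836

Common difference d = 13.
t_j = -21 + (j - 1)·13.
t_{43} = 525; S = 43·(-21 + 525)/2 = 10836.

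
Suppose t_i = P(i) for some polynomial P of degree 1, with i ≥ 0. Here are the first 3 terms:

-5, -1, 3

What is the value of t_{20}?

1st diffs: 4, 4 (constant).
So t_i = 4i - 5.
Evaluating at i = 20 gives t_{20} = 75.

75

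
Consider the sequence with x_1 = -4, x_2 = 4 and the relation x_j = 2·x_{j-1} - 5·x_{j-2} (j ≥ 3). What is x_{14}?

170564

Iterate the recurrence:
x_3 = 28  x_4 = 36  x_5 = -68  …  x_{11} = -13412  x_{12} = -36444  x_{13} = -5828  x_{14} = 170564.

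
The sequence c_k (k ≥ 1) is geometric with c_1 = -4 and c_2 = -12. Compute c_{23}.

-125524238436

Common ratio r = 3.
c_k = (-4)·3^(k-1).
c_{23} = (-4)·3^22 = -125524238436.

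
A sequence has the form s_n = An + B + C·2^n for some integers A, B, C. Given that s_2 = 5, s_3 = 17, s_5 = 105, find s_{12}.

16333

Write the equations: 2A + B + 4C = 5; 3A + B + 8C = 17; 5A + B + 32C = 105.
Subtracting the first from the second: A + 4C = 12.
Subtracting the second from the third: 2A + 24C = 88.
Solving: C = 4, A = -4, then B = -3.
Hence s_{12} = -4·12 + (-3) + 4·4096 = 16333.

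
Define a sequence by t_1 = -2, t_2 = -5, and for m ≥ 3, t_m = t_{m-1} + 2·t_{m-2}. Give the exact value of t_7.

Iterate the recurrence:
t_3 = -9; t_4 = -19; t_5 = -37; t_6 = -75; t_7 = -149.
(Characteristic roots are 2 and -1.)

-149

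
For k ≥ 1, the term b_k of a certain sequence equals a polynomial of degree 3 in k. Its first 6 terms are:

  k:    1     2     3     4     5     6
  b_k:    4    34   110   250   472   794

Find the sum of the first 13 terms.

28418

1st diffs: 30, 76, 140, 222, 322.
2nd diffs: 46, 64, 82, 100.
3rd diffs: 18, 18, 18 (constant).
Newton forward-difference form: b_k = 4 + 30·C(k-1,1) + 46·C(k-1,2) + 18·C(k-1,3).
Continuing: …, 1234, 1810, 2540, 3442, …, b_{13} = 7360.
Summing k = 1..13 (13 terms) gives 28418.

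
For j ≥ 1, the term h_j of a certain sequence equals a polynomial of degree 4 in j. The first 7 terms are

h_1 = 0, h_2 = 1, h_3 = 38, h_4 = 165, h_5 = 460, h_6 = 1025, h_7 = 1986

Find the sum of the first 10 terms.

1st diffs: 1, 37, 127, 295, 565, 961.
2nd diffs: 36, 90, 168, 270, 396.
3rd diffs: 54, 78, 102, 126.
4th diffs: 24, 24, 24 (constant).
So h_j = j^4 - j^3 - j^2 - 4j + 5.
Continuing: 3493, 5720, 8865.
Summing j = 1..10 (10 terms) gives 21753.

21753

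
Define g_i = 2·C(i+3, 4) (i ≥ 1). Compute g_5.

140

C(8, 4) = 70, so g_5 = 140.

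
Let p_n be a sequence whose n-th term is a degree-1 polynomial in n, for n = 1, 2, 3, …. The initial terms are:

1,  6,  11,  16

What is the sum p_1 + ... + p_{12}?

1st diffs: 5, 5, 5 (constant).
So p_n = 5n - 4.
Continuing: …, 21, 26, 31, 36, …, p_{12} = 56.
Summing n = 1..12 (12 terms) gives 342.

342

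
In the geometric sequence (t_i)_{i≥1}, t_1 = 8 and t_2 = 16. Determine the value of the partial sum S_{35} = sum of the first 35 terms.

Common ratio r = 2.
t_i = 8·2^(i-1).
S = 8·(2^35 - 1)/(2 - 1) = 8·(34359738368 - 1)/(1) = 274877906936.

274877906936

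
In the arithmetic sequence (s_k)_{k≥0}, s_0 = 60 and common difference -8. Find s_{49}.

-332

s_k = 60 + (k - 0)·(-8).
s_{49} = 60 + 49·(-8) = -332.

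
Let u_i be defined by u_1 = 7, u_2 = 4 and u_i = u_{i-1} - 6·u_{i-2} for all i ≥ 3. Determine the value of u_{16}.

Compute successive terms:
u_3 = -38, u_4 = -62, u_5 = 166, …, u_{13} = -261098, u_{14} = 340474, u_{15} = 1907062, u_{16} = -135782.

-135782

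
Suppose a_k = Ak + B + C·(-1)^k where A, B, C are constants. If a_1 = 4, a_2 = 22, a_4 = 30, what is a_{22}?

At k = 1, 2, 4: A + B - C = 4; 2A + B + C = 22; 4A + B + C = 30.
Subtracting the first from the second: A + 2C = 18.
Subtracting the second from the third: 2A = 8.
Solving: C = 7, A = 4, then B = 7.
Therefore a_{22} = 88 + 7 + 7·1 = 102.

102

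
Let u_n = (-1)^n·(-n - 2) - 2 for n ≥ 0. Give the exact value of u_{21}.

(-1)^21 = -1; -n - 2 at n=21 is -23; so u_{21} = 21.

21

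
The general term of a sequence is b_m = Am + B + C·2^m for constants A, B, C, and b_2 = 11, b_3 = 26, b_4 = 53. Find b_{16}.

196649

Plug in m = 2, 3, 4: 2A + B + 4C = 11; 3A + B + 8C = 26; 4A + B + 16C = 53.
Subtracting the first from the second: A + 4C = 15.
Subtracting the second from the third: A + 8C = 27.
Solving: C = 3, A = 3, then B = -7.
Hence b_{16} = 3·16 + (-7) + 3·65536 = 196649.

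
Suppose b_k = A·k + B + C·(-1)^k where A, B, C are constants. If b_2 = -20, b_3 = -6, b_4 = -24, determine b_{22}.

The three given values yield: 2A + B + C = -20; 3A + B - C = -6; 4A + B + C = -24.
Subtracting the first from the second: A - 2C = 14.
Subtracting the second from the third: A + 2C = -18.
Solving: C = -8, A = -2, then B = -8.
So b_k = -2·k + (-8) + (-8)·(-1)^k; at k=22 this is -60.

-60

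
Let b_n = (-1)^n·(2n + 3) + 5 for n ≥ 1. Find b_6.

20

(-1)^6 = 1; 2n + 3 at n=6 is 15; so b_6 = 20.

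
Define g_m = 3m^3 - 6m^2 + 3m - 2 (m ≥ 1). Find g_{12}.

g_{12} = 3·12^3 - 6·12^2 + 3·12 - 2 = 4354.

4354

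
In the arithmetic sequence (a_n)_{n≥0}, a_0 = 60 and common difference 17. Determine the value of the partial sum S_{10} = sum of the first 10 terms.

1365

a_n = 60 + (n - 0)·17.
a_9 = 213; S = 10·(60 + 213)/2 = 1365.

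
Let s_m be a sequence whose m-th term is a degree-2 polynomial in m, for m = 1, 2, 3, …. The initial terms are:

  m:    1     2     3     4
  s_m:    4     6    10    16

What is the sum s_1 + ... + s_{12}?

1st diffs: 2, 4, 6.
2nd diffs: 2, 2 (constant).
Newton forward-difference form: s_m = 4 + 2·C(m-1,1) + 2·C(m-1,2).
Continuing: …, 24, 34, 46, 60, …, s_{12} = 136.
Summing m = 1..12 (12 terms) gives 620.

620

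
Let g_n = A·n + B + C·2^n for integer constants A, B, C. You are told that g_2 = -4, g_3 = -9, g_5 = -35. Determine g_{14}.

Plug in n = 2, 3, 5: 2A + B + 4C = -4; 3A + B + 8C = -9; 5A + B + 32C = -35.
Subtracting the first from the second: A + 4C = -5.
Subtracting the second from the third: 2A + 24C = -26.
Solving: C = -1, A = -1, then B = 2.
Hence g_{14} = -1·14 + 2 + (-1)·16384 = -16396.

-16396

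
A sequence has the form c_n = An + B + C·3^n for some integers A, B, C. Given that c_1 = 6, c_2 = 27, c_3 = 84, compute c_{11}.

Write the equations: A + B + 3C = 6; 2A + B + 9C = 27; 3A + B + 27C = 84.
Subtracting the first from the second: A + 6C = 21.
Subtracting the second from the third: A + 18C = 57.
Solving: C = 3, A = 3, then B = -6.
Hence c_{11} = 3·11 + (-6) + 3·177147 = 531468.

531468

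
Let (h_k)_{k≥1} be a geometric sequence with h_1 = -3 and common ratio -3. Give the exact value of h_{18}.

h_k = (-3)·(-3)^(k-1).
h_{18} = (-3)·(-3)^17 = 387420489.

387420489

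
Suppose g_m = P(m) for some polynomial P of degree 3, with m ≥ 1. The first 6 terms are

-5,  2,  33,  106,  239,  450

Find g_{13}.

1st diffs: 7, 31, 73, 133, 211.
2nd diffs: 24, 42, 60, 78.
3rd diffs: 18, 18, 18 (constant).
Newton forward-difference form: g_m = -5 + 7·C(m-1,1) + 24·C(m-1,2) + 18·C(m-1,3).
At m = 13: m-1 = 12, so g_{13} = -5 + 84 + 1584 + 3960 = 5623.

5623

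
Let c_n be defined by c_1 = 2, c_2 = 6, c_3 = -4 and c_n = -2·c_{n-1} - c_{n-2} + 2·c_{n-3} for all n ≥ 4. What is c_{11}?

-348

Compute successive terms:
c_4 = 6; c_5 = 4; c_6 = -22; c_7 = 52; c_8 = -74; c_9 = 52; c_{10} = 74; c_{11} = -348.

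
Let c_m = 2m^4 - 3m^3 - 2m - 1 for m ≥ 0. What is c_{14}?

c_{14} = 2·14^4 - 3·14^3 - 2·14 - 1 = 68571.

68571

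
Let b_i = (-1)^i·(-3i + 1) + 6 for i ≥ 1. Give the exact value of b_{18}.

-47

(-1)^18 = 1; -3i + 1 at i=18 is -53; so b_{18} = -47.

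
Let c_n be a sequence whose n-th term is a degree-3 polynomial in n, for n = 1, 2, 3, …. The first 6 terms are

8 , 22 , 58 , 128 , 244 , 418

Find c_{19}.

1st diffs: 14, 36, 70, 116, 174.
2nd diffs: 22, 34, 46, 58.
3rd diffs: 12, 12, 12 (constant).
Newton forward-difference form: c_n = 8 + 14·C(n-1,1) + 22·C(n-1,2) + 12·C(n-1,3).
At n = 19: n-1 = 18, so c_{19} = 8 + 252 + 3366 + 9792 = 13418.

13418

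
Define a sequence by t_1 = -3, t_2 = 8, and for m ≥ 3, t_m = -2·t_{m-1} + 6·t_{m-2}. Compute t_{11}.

Step forward from the initial values:
t_3 = -34  t_4 = 116  t_5 = -436  t_6 = 1568  t_7 = -5752  t_8 = 20912  t_9 = -76336  t_{10} = 278144  t_{11} = -1014304.

-1014304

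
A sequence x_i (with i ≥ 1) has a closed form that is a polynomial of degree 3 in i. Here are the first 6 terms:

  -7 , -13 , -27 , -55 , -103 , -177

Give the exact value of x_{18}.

1st diffs: -6, -14, -28, -48, -74.
2nd diffs: -8, -14, -20, -26.
3rd diffs: -6, -6, -6 (constant).
Newton forward-difference form: x_i = -7 + (-6)·C(i-1,1) + (-8)·C(i-1,2) + (-6)·C(i-1,3).
At i = 18: i-1 = 17, so x_{18} = -7 - 102 - 1088 - 4080 = -5277.

-5277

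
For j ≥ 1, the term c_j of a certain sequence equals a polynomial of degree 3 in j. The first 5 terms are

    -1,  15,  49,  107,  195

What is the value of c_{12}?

1st diffs: 16, 34, 58, 88.
2nd diffs: 18, 24, 30.
3rd diffs: 6, 6 (constant).
Newton forward-difference form: c_j = -1 + 16·C(j-1,1) + 18·C(j-1,2) + 6·C(j-1,3).
At j = 12: j-1 = 11, so c_{12} = -1 + 176 + 990 + 990 = 2155.

2155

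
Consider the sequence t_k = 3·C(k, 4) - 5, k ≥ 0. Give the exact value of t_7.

100

C(7, 4) = 35, so t_7 = 100.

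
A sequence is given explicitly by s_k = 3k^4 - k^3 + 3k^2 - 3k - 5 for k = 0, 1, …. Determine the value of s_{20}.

s_{20} = 3·20^4 - 1·20^3 + 3·20^2 - 3·20 - 5 = 473135.

473135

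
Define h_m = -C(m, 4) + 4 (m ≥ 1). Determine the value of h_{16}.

-1816

C(16, 4) = 1820, so h_{16} = -1816.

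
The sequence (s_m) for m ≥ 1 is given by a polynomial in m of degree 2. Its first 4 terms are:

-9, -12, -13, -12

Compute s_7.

3

1st diffs: -3, -1, 1.
2nd diffs: 2, 2 (constant).
Newton forward-difference form: s_m = -9 + (-3)·C(m-1,1) + 2·C(m-1,2).
At m = 7: m-1 = 6, so s_7 = -9 - 18 + 30 = 3.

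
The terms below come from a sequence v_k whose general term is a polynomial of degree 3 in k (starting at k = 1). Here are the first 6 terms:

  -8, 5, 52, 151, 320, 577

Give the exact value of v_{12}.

4975

1st diffs: 13, 47, 99, 169, 257.
2nd diffs: 34, 52, 70, 88.
3rd diffs: 18, 18, 18 (constant).
So v_k = 3k^3 - k^2 - 5k - 5.
Evaluating at k = 12 gives v_{12} = 4975.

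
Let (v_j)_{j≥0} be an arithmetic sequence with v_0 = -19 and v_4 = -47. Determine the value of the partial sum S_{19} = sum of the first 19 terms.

-1558

Common difference d = (-47 - (-19)) / (4 - 0) = -7.
v_j = -19 + (j - 0)·(-7).
v_{18} = -145; S = 19·(-19 + (-145))/2 = -1558.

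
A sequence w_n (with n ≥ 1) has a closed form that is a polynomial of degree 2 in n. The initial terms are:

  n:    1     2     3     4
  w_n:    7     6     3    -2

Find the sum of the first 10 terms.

1st diffs: -1, -3, -5.
2nd diffs: -2, -2 (constant).
Newton forward-difference form: w_n = 7 + (-1)·C(n-1,1) + (-2)·C(n-1,2).
Continuing: …, -9, -18, -29, -42, …, w_{10} = -74.
Summing n = 1..10 (10 terms) gives -215.

-215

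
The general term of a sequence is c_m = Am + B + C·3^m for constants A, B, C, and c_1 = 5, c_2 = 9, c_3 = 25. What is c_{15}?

The three given values yield: A + B + 3C = 5; 2A + B + 9C = 9; 3A + B + 27C = 25.
Subtracting the first from the second: A + 6C = 4.
Subtracting the second from the third: A + 18C = 16.
Solving: C = 1, A = -2, then B = 4.
Therefore c_{15} = -30 + 4 + 1·14348907 = 14348881.

14348881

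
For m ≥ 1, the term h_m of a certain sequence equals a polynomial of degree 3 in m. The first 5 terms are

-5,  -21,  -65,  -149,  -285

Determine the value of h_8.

1st diffs: -16, -44, -84, -136.
2nd diffs: -28, -40, -52.
3rd diffs: -12, -12 (constant).
Newton forward-difference form: h_m = -5 + (-16)·C(m-1,1) + (-28)·C(m-1,2) + (-12)·C(m-1,3).
At m = 8: m-1 = 7, so h_8 = -5 - 112 - 588 - 420 = -1125.

-1125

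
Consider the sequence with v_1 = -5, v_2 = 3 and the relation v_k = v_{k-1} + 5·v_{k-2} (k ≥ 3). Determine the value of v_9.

v_3 = -22, v_4 = -7, v_5 = -117, v_6 = -152, v_7 = -737, v_8 = -1497, v_9 = -5182.

-5182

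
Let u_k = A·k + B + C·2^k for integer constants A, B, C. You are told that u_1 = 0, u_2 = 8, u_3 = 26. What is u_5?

Plug in k = 1, 2, 3: A + B + 2C = 0; 2A + B + 4C = 8; 3A + B + 8C = 26.
Subtracting the first from the second: A + 2C = 8.
Subtracting the second from the third: A + 4C = 18.
Solving: C = 5, A = -2, then B = -8.
So u_k = -2·k + (-8) + 5·2^k; at k=5 this is 142.

142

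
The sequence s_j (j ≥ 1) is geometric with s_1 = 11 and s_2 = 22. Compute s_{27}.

738197504

Common ratio r = 2.
s_j = 11·2^(j-1).
s_{27} = 11·2^26 = 738197504.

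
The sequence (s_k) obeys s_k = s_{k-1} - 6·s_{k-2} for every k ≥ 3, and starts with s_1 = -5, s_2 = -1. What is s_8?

Step forward from the initial values:
s_3 = 29  s_4 = 35  s_5 = -139  s_6 = -349  s_7 = 485  s_8 = 2579.

2579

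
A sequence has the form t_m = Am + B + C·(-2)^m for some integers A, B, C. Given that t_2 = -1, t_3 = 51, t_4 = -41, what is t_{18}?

Write the equations: 2A + B + 4C = -1; 3A + B - 8C = 51; 4A + B + 16C = -41.
Subtracting the first from the second: A - 12C = 52.
Subtracting the second from the third: A + 24C = -92.
Solving: C = -4, A = 4, then B = 7.
Hence t_{18} = 4·18 + 7 + (-4)·262144 = -1048497.

-1048497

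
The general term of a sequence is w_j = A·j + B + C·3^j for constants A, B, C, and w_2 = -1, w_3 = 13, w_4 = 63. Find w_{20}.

Write the equations: 2A + B + 9C = -1; 3A + B + 27C = 13; 4A + B + 81C = 63.
Subtracting the first from the second: A + 18C = 14.
Subtracting the second from the third: A + 54C = 50.
Solving: C = 1, A = -4, then B = -2.
So w_j = -4·j + (-2) + 1·3^j; at j=20 this is 3486784319.

3486784319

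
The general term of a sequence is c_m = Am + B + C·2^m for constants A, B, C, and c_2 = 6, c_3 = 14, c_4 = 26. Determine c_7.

150

Plug in m = 2, 3, 4: 2A + B + 4C = 6; 3A + B + 8C = 14; 4A + B + 16C = 26.
Subtracting the first from the second: A + 4C = 8.
Subtracting the second from the third: A + 8C = 12.
Solving: C = 1, A = 4, then B = -6.
Therefore c_7 = 28 + (-6) + 1·128 = 150.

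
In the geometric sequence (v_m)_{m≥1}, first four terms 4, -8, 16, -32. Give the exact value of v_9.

Common ratio r = -2.
v_m = 4·(-2)^(m-1).
v_9 = 4·(-2)^8 = 1024.

1024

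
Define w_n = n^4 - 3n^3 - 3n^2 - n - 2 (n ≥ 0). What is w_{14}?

w_{14} = 1·14^4 - 3·14^3 - 3·14^2 - 1·14 - 2 = 29580.

29580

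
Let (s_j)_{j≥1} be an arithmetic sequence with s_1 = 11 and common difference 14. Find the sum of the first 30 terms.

6420

s_j = 11 + (j - 1)·14.
s_{30} = 417; S = 30·(11 + 417)/2 = 6420.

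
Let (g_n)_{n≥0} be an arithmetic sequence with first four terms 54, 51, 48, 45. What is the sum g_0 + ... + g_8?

378

Common difference d = -3.
g_n = 54 + (n - 0)·(-3).
g_8 = 30; S = 9·(54 + 30)/2 = 378.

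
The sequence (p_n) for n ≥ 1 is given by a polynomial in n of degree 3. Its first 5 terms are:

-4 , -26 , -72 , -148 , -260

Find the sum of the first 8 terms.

-2412

1st diffs: -22, -46, -76, -112.
2nd diffs: -24, -30, -36.
3rd diffs: -6, -6 (constant).
Newton forward-difference form: p_n = -4 + (-22)·C(n-1,1) + (-24)·C(n-1,2) + (-6)·C(n-1,3).
Continuing: -414, -616, -872.
Summing n = 1..8 (8 terms) gives -2412.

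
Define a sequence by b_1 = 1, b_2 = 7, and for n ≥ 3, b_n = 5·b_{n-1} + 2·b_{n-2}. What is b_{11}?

Applying the relation repeatedly:
b_3 = 37  b_4 = 199  b_5 = 1069  b_6 = 5743  b_7 = 30853  b_8 = 165751  b_9 = 890461  b_{10} = 4783807  b_{11} = 25699957.

25699957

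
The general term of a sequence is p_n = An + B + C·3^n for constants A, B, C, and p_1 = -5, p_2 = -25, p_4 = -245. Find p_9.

Plug in n = 1, 2, 4: A + B + 3C = -5; 2A + B + 9C = -25; 4A + B + 81C = -245.
Subtracting the first from the second: A + 6C = -20.
Subtracting the second from the third: 2A + 72C = -220.
Solving: C = -3, A = -2, then B = 6.
Therefore p_9 = -18 + 6 + (-3)·19683 = -59061.

-59061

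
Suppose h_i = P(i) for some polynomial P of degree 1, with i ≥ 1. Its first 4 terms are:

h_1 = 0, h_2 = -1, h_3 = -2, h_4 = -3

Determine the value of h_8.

1st diffs: -1, -1, -1 (constant).
So h_i = -i + 1.
Evaluating at i = 8 gives h_8 = -7.

-7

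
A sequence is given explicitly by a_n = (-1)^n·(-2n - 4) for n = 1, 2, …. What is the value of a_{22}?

-48

(-1)^22 = 1; -2n - 4 at n=22 is -48; so a_{22} = -48.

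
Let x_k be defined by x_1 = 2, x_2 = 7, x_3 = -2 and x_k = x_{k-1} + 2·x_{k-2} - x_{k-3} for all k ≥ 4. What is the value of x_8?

52

Iterate the recurrence:
x_4 = 10, x_5 = -1, x_6 = 21, x_7 = 9, x_8 = 52.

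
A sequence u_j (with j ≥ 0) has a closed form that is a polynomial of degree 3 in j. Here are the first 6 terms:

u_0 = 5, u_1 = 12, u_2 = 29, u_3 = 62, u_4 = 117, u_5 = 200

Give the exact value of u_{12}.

1st diffs: 7, 17, 33, 55, 83.
2nd diffs: 10, 16, 22, 28.
3rd diffs: 6, 6, 6 (constant).
Newton forward-difference form: u_j = 5 + 7·C(j,1) + 10·C(j,2) + 6·C(j,3).
At j = 12: j = 12, so u_{12} = 5 + 84 + 660 + 1320 = 2069.

2069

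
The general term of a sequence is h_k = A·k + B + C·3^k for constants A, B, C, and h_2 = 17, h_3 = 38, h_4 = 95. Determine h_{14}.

Write the equations: 2A + B + 9C = 17; 3A + B + 27C = 38; 4A + B + 81C = 95.
Subtracting the first from the second: A + 18C = 21.
Subtracting the second from the third: A + 54C = 57.
Solving: C = 1, A = 3, then B = 2.
Therefore h_{14} = 42 + 2 + 1·4782969 = 4783013.

4783013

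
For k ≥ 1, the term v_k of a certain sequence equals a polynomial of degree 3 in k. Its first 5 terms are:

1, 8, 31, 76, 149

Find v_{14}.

1st diffs: 7, 23, 45, 73.
2nd diffs: 16, 22, 28.
3rd diffs: 6, 6 (constant).
So v_k = k^3 + 2k^2 - 6k + 4.
Evaluating at k = 14 gives v_{14} = 3056.

3056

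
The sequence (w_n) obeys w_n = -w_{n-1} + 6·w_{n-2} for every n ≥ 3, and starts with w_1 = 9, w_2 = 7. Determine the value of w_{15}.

Applying the relation repeatedly:
w_3 = 47;  w_4 = -5;  w_5 = 287;  …;  w_{12} = -375797;  w_{13} = 1197023;  w_{14} = -3451805;  w_{15} = 10633943.
(Characteristic roots are 2 and -3.)

10633943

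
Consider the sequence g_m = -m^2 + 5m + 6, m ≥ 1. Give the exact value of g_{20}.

g_{20} = -1·20^2 + 5·20 + 6 = -294.

-294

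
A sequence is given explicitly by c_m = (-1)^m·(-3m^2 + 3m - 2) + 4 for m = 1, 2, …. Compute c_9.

(-1)^9 = -1; -3m^2 + 3m - 2 at m=9 is -218; so c_9 = 222.

222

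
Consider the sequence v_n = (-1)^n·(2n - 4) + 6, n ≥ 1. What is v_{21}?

(-1)^21 = -1; 2n - 4 at n=21 is 38; so v_{21} = -32.

-32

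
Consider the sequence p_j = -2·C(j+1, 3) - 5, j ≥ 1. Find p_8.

-173

C(9, 3) = 84, so p_8 = -173.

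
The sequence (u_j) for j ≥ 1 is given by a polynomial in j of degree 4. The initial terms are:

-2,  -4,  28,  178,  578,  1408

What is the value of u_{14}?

60968

1st diffs: -2, 32, 150, 400, 830.
2nd diffs: 34, 118, 250, 430.
3rd diffs: 84, 132, 180.
4th diffs: 48, 48 (constant).
So u_j = 2j^4 - 6j^3 + 3j^2 + j - 2.
Evaluating at j = 14 gives u_{14} = 60968.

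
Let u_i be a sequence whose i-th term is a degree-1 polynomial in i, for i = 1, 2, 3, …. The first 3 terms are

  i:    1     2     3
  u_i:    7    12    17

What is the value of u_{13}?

1st diffs: 5, 5 (constant).
So u_i = 5i + 2.
Evaluating at i = 13 gives u_{13} = 67.

67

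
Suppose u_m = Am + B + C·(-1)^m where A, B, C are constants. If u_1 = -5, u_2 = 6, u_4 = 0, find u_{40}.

-108

Write the equations: A + B - C = -5; 2A + B + C = 6; 4A + B + C = 0.
Subtracting the first from the second: A + 2C = 11.
Subtracting the second from the third: 2A = -6.
Solving: C = 7, A = -3, then B = 5.
Hence u_{40} = -3·40 + 5 + 7·1 = -108.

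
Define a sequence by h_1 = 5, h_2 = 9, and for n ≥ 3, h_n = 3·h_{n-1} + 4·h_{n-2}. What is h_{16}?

3006477105

Applying the relation repeatedly:
h_3 = 47, h_4 = 177, h_5 = 719, …, h_{13} = 46976207, h_{14} = 187904817, h_{15} = 751619279, h_{16} = 3006477105.
(Characteristic roots are 4 and -1.)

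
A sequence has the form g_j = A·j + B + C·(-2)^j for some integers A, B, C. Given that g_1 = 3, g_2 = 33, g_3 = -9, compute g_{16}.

262245

At j = 1, 2, 3: A + B - 2C = 3; 2A + B + 4C = 33; 3A + B - 8C = -9.
Subtracting the first from the second: A + 6C = 30.
Subtracting the second from the third: A - 12C = -42.
Solving: C = 4, A = 6, then B = 5.
Hence g_{16} = 6·16 + 5 + 4·65536 = 262245.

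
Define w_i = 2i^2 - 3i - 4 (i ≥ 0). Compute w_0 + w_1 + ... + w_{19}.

Over i = 0..19: Σi = 190, Σi² = 2470.
Total = (2)·2470 + (-3)·190 + (-4)·20 = 4290.

4290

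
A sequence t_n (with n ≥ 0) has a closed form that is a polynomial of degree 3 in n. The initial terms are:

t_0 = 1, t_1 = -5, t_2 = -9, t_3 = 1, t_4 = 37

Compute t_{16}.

1st diffs: -6, -4, 10, 36.
2nd diffs: 2, 14, 26.
3rd diffs: 12, 12 (constant).
Newton forward-difference form: t_n = 1 + (-6)·C(n,1) + 2·C(n,2) + 12·C(n,3).
At n = 16: n = 16, so t_{16} = 1 - 96 + 240 + 6720 = 6865.

6865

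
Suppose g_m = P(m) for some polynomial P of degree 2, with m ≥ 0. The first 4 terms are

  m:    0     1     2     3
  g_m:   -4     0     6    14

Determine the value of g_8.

1st diffs: 4, 6, 8.
2nd diffs: 2, 2 (constant).
Newton forward-difference form: g_m = -4 + 4·C(m,1) + 2·C(m,2).
At m = 8: m = 8, so g_8 = -4 + 32 + 56 = 84.

84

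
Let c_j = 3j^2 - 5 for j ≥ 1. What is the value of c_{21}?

c_{21} = 3·21^2 - 5 = 1318.

1318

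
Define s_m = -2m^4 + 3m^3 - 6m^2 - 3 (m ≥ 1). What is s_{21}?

-363828

s_{21} = -2·21^4 + 3·21^3 - 6·21^2 - 3 = -363828.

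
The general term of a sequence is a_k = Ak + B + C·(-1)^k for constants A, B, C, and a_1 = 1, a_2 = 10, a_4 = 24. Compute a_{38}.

At k = 1, 2, 4: A + B - C = 1; 2A + B + C = 10; 4A + B + C = 24.
Subtracting the first from the second: A + 2C = 9.
Subtracting the second from the third: 2A = 14.
Solving: C = 1, A = 7, then B = -5.
So a_k = 7·k + (-5) + 1·(-1)^k; at k=38 this is 262.

262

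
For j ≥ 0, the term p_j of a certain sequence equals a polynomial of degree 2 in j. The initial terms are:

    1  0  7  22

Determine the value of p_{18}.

1207

1st diffs: -1, 7, 15.
2nd diffs: 8, 8 (constant).
So p_j = 4j^2 - 5j + 1.
Evaluating at j = 18 gives p_{18} = 1207.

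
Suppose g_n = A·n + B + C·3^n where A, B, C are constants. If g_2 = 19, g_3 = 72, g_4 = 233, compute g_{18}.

At n = 2, 3, 4: 2A + B + 9C = 19; 3A + B + 27C = 72; 4A + B + 81C = 233.
Subtracting the first from the second: A + 18C = 53.
Subtracting the second from the third: A + 54C = 161.
Solving: C = 3, A = -1, then B = -6.
Therefore g_{18} = -18 + (-6) + 3·387420489 = 1162261443.

1162261443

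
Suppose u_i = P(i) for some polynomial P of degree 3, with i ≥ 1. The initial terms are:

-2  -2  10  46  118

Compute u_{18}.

9790

1st diffs: 0, 12, 36, 72.
2nd diffs: 12, 24, 36.
3rd diffs: 12, 12 (constant).
Newton forward-difference form: u_i = -2 + 12·C(i-1,2) + 12·C(i-1,3).
At i = 18: i-1 = 17, so u_{18} = -2 + 1632 + 8160 = 9790.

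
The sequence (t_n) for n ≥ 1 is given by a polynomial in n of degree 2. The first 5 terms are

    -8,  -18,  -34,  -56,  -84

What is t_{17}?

-888

1st diffs: -10, -16, -22, -28.
2nd diffs: -6, -6, -6 (constant).
So t_n = -3n^2 - n - 4.
Evaluating at n = 17 gives t_{17} = -888.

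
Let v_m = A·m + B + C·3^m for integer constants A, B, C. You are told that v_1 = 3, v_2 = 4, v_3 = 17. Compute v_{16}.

43046646

Write the equations: A + B + 3C = 3; 2A + B + 9C = 4; 3A + B + 27C = 17.
Subtracting the first from the second: A + 6C = 1.
Subtracting the second from the third: A + 18C = 13.
Solving: C = 1, A = -5, then B = 5.
Therefore v_{16} = -80 + 5 + 1·43046721 = 43046646.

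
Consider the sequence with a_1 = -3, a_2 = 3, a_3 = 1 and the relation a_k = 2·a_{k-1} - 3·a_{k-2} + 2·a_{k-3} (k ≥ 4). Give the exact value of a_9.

Iterate the recurrence:
a_4 = -13; a_5 = -23; a_6 = -5; a_7 = 33; a_8 = 35; a_9 = -39.

-39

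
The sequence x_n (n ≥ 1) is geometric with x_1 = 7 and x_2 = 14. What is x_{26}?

234881024

Common ratio r = 2.
x_n = 7·2^(n-1).
x_{26} = 7·2^25 = 234881024.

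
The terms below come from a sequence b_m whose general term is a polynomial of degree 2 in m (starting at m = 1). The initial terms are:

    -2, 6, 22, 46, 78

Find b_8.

222

1st diffs: 8, 16, 24, 32.
2nd diffs: 8, 8, 8 (constant).
Newton forward-difference form: b_m = -2 + 8·C(m-1,1) + 8·C(m-1,2).
At m = 8: m-1 = 7, so b_8 = -2 + 56 + 168 = 222.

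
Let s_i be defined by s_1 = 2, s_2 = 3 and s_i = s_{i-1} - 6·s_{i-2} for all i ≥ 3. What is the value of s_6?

189

Applying the relation repeatedly:
s_3 = -9, s_4 = -27, s_5 = 27, s_6 = 189.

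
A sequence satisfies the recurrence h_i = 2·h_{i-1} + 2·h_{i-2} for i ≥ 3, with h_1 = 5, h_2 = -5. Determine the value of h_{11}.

Step forward from the initial values:
h_3 = 0, h_4 = -10, h_5 = -20, h_6 = -60, h_7 = -160, h_8 = -440, h_9 = -1200, h_{10} = -3280, h_{11} = -8960.

-8960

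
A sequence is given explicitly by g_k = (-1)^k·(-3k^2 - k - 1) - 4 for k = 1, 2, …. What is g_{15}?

(-1)^15 = -1; -3k^2 - k - 1 at k=15 is -691; so g_{15} = 687.

687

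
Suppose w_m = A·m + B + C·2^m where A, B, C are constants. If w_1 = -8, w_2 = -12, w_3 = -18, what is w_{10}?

-1048

The three given values yield: A + B + 2C = -8; 2A + B + 4C = -12; 3A + B + 8C = -18.
Subtracting the first from the second: A + 2C = -4.
Subtracting the second from the third: A + 4C = -6.
Solving: C = -1, A = -2, then B = -4.
Therefore w_{10} = -20 + (-4) + (-1)·1024 = -1048.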